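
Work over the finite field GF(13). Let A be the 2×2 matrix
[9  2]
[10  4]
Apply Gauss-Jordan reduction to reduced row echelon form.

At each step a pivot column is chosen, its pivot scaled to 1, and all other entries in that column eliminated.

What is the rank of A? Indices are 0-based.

rank = 2

[1] R0 /= 9  ⇒  (1, 6)
     R1 -= 10·R0  ⇒  (0, 9)
[2] R1 /= 9  ⇒  (0, 1)
     R0 -= 6·R1  ⇒  (1, 0)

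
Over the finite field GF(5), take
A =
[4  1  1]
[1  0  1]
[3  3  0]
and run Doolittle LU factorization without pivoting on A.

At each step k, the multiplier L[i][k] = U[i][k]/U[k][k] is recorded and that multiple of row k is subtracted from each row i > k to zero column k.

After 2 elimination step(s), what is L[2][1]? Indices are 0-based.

L[2][1] = 1

Step 1: pivot at (0,0) is 4.
  row1 ← row1 − (4)·row0  ⇒  L[1][0]=4, U row1=(0, 1, 2)
  row2 ← row2 − (2)·row0  ⇒  L[2][0]=2, U row2=(0, 1, 3)
Step 2: pivot at (1,1) is 1.
  row2 ← row2 − (1)·row1  ⇒  L[2][1]=1, U row2=(0, 0, 1)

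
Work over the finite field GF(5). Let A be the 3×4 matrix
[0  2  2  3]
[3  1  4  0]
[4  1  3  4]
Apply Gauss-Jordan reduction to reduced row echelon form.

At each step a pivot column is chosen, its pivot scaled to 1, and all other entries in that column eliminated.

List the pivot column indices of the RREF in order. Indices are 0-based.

pivot columns: 0, 1, 2

pivot(0,0): swap R0↔R1
pivot(0,0)=3: scale R0 → (1, 2, 3, 0)
  clear (2,0): R2 −= (4)R0 → (0, 3, 1, 4)
pivot(1,1)=2: scale R1 → (0, 1, 1, 4)
  clear (0,1): R0 −= (2)R1 → (1, 0, 1, 2)
  clear (2,1): R2 −= (3)R1 → (0, 0, 3, 2)
pivot(2,2)=3: scale R2 → (0, 0, 1, 4)
  clear (0,2): R0 −= (1)R2 → (1, 0, 0, 3)
  clear (1,2): R1 −= (1)R2 → (0, 1, 0, 0)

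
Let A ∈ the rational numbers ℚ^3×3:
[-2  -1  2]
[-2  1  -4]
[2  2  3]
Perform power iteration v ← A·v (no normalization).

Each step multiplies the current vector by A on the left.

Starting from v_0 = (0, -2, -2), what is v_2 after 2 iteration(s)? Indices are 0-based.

v_0 = (0, -2, -2).
v_1 = A·v_0 = (-2, 6, -10).
v_2 = A·v_1 = (-22, 50, -22).

v_2 = (-22, 50, -22)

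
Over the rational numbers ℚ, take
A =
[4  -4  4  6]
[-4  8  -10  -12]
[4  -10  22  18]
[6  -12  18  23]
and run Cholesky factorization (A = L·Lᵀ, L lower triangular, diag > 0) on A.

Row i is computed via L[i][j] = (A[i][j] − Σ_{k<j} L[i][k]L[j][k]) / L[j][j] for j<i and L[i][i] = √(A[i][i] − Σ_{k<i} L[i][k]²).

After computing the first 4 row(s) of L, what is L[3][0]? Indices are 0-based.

Step 1: L[0][0] = √(4) = 2.
  L[1][0] = (-4) / L[0][0] = -2.
Step 2: L[1][1] = √(4) = 2.
  L[2][0] = (4) / L[0][0] = 2.
  L[2][1] = (-6) / L[1][1] = -3.
Step 3: L[2][2] = √(9) = 3.
  L[3][0] = (6) / L[0][0] = 3.
  L[3][1] = (-6) / L[1][1] = -3.
  L[3][2] = (3) / L[2][2] = 1.
Step 4: L[3][3] = √(4) = 2.

L[3][0] = 3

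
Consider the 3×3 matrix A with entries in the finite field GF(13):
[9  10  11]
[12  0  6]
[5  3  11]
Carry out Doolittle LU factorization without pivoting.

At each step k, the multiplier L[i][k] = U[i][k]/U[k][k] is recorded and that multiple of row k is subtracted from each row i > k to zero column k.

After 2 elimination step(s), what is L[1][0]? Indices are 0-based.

L[1][0] = 10

[col 0] pivot 9
  R1 -= 10*R0 → (0, 4, 0)  (L[1][0] := 10)
  R2 -= 2*R0 → (0, 9, 2)  (L[2][0] := 2)
[col 1] pivot 4
  R2 -= 12*R1 → (0, 0, 2)  (L[2][1] := 12)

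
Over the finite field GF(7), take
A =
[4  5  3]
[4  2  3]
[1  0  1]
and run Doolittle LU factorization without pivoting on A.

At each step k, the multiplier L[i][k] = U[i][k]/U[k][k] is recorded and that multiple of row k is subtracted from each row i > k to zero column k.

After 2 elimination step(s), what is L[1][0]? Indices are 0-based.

L[1][0] = 1

[col 0] pivot 4
  R1 -= 1*R0 → (0, 4, 0)  (L[1][0] := 1)
  R2 -= 2*R0 → (0, 4, 2)  (L[2][0] := 2)
[col 1] pivot 4
  R2 -= 1*R1 → (0, 0, 2)  (L[2][1] := 1)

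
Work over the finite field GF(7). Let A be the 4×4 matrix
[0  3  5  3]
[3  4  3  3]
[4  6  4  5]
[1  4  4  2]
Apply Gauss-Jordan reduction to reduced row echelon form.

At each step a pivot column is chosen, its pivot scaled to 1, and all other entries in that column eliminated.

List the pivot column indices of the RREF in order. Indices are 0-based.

step 1: exchange rows 0,1
step 1: normalize row 0 (÷3) = (1, 6, 1, 1)
  row 2: subtract 4×row0 = (0, 3, 0, 1)
  row 3: subtract 1×row0 = (0, 5, 3, 1)
step 2: normalize row 1 (÷3) = (0, 1, 4, 1)
  row 0: subtract 6×row1 = (1, 0, 5, 2)
  row 2: subtract 3×row1 = (0, 0, 2, 5)
  row 3: subtract 5×row1 = (0, 0, 4, 3)
step 3: normalize row 2 (÷2) = (0, 0, 1, 6)
  row 0: subtract 5×row2 = (1, 0, 0, 0)
  row 1: subtract 4×row2 = (0, 1, 0, 5)
  row 3: subtract 4×row2 = (0, 0, 0, 0)
skip col 3 (zero from row 3)

pivot columns: 0, 1, 2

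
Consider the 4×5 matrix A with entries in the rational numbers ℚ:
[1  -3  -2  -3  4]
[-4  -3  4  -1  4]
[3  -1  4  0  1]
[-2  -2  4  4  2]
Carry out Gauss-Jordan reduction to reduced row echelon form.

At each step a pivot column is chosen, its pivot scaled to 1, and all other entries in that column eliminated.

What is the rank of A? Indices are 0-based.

step 1: normalize row 0 (÷1) = (1, -3, -2, -3, 4)
  row 1: subtract -4×row0 = (0, -15, -4, -13, 20)
  row 2: subtract 3×row0 = (0, 8, 10, 9, -11)
  row 3: subtract -2×row0 = (0, -8, 0, -2, 10)
step 2: normalize row 1 (÷-15) = (0, 1, 4/15, 13/15, -4/3)
  row 0: subtract -3×row1 = (1, 0, -6/5, -2/5, 0)
  row 2: subtract 8×row1 = (0, 0, 118/15, 31/15, -1/3)
  row 3: subtract -8×row1 = (0, 0, 32/15, 74/15, -2/3)
step 3: normalize row 2 (÷118/15) = (0, 0, 1, 31/118, -5/118)
  row 0: subtract -6/5×row2 = (1, 0, 0, -5/59, -3/59)
  row 1: subtract 4/15×row2 = (0, 1, 0, 47/59, -78/59)
  row 3: subtract 32/15×row2 = (0, 0, 0, 258/59, -34/59)
step 4: normalize row 3 (÷258/59) = (0, 0, 0, 1, -17/129)
  row 0: subtract -5/59×row3 = (1, 0, 0, 0, -8/129)
  row 1: subtract 47/59×row3 = (0, 1, 0, 0, -157/129)
  row 2: subtract 31/118×row3 = (0, 0, 1, 0, -1/129)

rank = 4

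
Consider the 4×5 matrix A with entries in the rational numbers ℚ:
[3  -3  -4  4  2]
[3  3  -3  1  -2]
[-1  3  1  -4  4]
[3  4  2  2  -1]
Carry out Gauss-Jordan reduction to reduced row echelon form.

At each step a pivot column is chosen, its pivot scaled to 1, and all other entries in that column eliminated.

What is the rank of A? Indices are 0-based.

rank = 4

pivot(0,0)=3: scale R0 → (1, -1, -4/3, 4/3, 2/3)
  clear (1,0): R1 −= (3)R0 → (0, 6, 1, -3, -4)
  clear (2,0): R2 −= (-1)R0 → (0, 2, -1/3, -8/3, 14/3)
  clear (3,0): R3 −= (3)R0 → (0, 7, 6, -2, -3)
pivot(1,1)=6: scale R1 → (0, 1, 1/6, -1/2, -2/3)
  clear (0,1): R0 −= (-1)R1 → (1, 0, -7/6, 5/6, 0)
  clear (2,1): R2 −= (2)R1 → (0, 0, -2/3, -5/3, 6)
  clear (3,1): R3 −= (7)R1 → (0, 0, 29/6, 3/2, 5/3)
pivot(2,2)=-2/3: scale R2 → (0, 0, 1, 5/2, -9)
  clear (0,2): R0 −= (-7/6)R2 → (1, 0, 0, 15/4, -21/2)
  clear (1,2): R1 −= (1/6)R2 → (0, 1, 0, -11/12, 5/6)
  clear (3,2): R3 −= (29/6)R2 → (0, 0, 0, -127/12, 271/6)
pivot(3,3)=-127/12: scale R3 → (0, 0, 0, 1, -542/127)
  clear (0,3): R0 −= (15/4)R3 → (1, 0, 0, 0, 699/127)
  clear (1,3): R1 −= (-11/12)R3 → (0, 1, 0, 0, -391/127)
  clear (2,3): R2 −= (5/2)R3 → (0, 0, 1, 0, 212/127)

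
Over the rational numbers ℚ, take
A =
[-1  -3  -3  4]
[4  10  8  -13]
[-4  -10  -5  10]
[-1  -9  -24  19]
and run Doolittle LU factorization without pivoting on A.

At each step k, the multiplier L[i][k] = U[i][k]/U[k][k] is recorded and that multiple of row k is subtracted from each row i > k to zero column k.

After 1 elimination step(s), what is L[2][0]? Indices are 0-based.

Step 1: pivot at (0,0) is -1.
  row1 ← row1 − (-4)·row0  ⇒  L[1][0]=-4, U row1=(0, -2, -4, 3)
  row2 ← row2 − (4)·row0  ⇒  L[2][0]=4, U row2=(0, 2, 7, -6)
  row3 ← row3 − (1)·row0  ⇒  L[3][0]=1, U row3=(0, -6, -21, 15)

L[2][0] = 4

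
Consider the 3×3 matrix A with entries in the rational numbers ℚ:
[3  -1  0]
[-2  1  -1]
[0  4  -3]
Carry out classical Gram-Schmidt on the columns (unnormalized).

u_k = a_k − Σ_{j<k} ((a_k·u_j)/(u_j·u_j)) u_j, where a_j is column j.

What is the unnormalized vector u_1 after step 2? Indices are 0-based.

Step 1: u_0 = a_0 = (3, -2, 0).
Step 2: u_1 = a_1 − (-5/13)·u_0 = (2/13, 3/13, 4).

u_1 = (2/13, 3/13, 4)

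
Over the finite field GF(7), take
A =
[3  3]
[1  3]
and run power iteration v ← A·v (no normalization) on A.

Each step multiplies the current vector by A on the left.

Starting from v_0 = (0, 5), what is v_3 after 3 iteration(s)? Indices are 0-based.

v_0 = (0, 5).
v_1 = A·v_0 = (1, 1).
v_2 = A·v_1 = (6, 4).
v_3 = A·v_2 = (2, 4).

v_3 = (2, 4)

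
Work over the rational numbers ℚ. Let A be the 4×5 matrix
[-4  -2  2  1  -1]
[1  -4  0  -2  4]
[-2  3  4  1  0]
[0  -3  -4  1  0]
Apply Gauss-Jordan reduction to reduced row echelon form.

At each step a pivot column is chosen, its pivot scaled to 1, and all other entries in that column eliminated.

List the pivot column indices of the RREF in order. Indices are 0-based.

step 1: normalize row 0 (÷-4) = (1, 1/2, -1/2, -1/4, 1/4)
  row 1: subtract 1×row0 = (0, -9/2, 1/2, -7/4, 15/4)
  row 2: subtract -2×row0 = (0, 4, 3, 1/2, 1/2)
step 2: normalize row 1 (÷-9/2) = (0, 1, -1/9, 7/18, -5/6)
  row 0: subtract 1/2×row1 = (1, 0, -4/9, -4/9, 2/3)
  row 2: subtract 4×row1 = (0, 0, 31/9, -19/18, 23/6)
  row 3: subtract -3×row1 = (0, 0, -13/3, 13/6, -5/2)
step 3: normalize row 2 (÷31/9) = (0, 0, 1, -19/62, 69/62)
  row 0: subtract -4/9×row2 = (1, 0, 0, -18/31, 36/31)
  row 1: subtract -1/9×row2 = (0, 1, 0, 11/31, -22/31)
  row 3: subtract -13/3×row2 = (0, 0, 0, 26/31, 72/31)
step 4: normalize row 3 (÷26/31) = (0, 0, 0, 1, 36/13)
  row 0: subtract -18/31×row3 = (1, 0, 0, 0, 36/13)
  row 1: subtract 11/31×row3 = (0, 1, 0, 0, -22/13)
  row 2: subtract -19/62×row3 = (0, 0, 1, 0, 51/26)

pivot columns: 0, 1, 2, 3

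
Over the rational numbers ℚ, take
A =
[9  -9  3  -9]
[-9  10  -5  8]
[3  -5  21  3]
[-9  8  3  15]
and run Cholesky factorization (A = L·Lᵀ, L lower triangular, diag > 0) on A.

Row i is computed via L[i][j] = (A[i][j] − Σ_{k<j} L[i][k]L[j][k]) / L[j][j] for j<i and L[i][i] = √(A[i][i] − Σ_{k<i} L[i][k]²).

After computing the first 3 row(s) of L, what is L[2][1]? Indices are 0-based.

Step 1: L[0][0] = √(9) = 3.
  L[1][0] = (-9) / L[0][0] = -3.
Step 2: L[1][1] = √(1) = 1.
  L[2][0] = (3) / L[0][0] = 1.
  L[2][1] = (-2) / L[1][1] = -2.
Step 3: L[2][2] = √(16) = 4.

L[2][1] = -2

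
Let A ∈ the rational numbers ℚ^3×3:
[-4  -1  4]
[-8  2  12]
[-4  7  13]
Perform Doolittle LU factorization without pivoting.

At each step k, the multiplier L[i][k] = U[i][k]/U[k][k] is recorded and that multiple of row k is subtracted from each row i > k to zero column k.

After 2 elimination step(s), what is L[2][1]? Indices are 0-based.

[col 0] pivot -4
  R1 -= 2*R0 → (0, 4, 4)  (L[1][0] := 2)
  R2 -= 1*R0 → (0, 8, 9)  (L[2][0] := 1)
[col 1] pivot 4
  R2 -= 2*R1 → (0, 0, 1)  (L[2][1] := 2)

L[2][1] = 2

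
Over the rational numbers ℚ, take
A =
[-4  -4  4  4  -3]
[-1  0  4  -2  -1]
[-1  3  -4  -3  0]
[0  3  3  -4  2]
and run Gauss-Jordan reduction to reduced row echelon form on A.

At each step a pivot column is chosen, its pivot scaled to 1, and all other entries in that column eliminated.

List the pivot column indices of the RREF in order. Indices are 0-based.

[1] R0 /= -4  ⇒  (1, 1, -1, -1, 3/4)
     R1 -= -1·R0  ⇒  (0, 1, 3, -3, -1/4)
     R2 -= -1·R0  ⇒  (0, 4, -5, -4, 3/4)
[2] R1 /= 1  ⇒  (0, 1, 3, -3, -1/4)
     R0 -= 1·R1  ⇒  (1, 0, -4, 2, 1)
     R2 -= 4·R1  ⇒  (0, 0, -17, 8, 7/4)
     R3 -= 3·R1  ⇒  (0, 0, -6, 5, 11/4)
[3] R2 /= -17  ⇒  (0, 0, 1, -8/17, -7/68)
     R0 -= -4·R2  ⇒  (1, 0, 0, 2/17, 10/17)
     R1 -= 3·R2  ⇒  (0, 1, 0, -27/17, 1/17)
     R3 -= -6·R2  ⇒  (0, 0, 0, 37/17, 145/68)
[4] R3 /= 37/17  ⇒  (0, 0, 0, 1, 145/148)
     R0 -= 2/17·R3  ⇒  (1, 0, 0, 0, 35/74)
     R1 -= -27/17·R3  ⇒  (0, 1, 0, 0, 239/148)
     R2 -= -8/17·R3  ⇒  (0, 0, 1, 0, 53/148)

pivot columns: 0, 1, 2, 3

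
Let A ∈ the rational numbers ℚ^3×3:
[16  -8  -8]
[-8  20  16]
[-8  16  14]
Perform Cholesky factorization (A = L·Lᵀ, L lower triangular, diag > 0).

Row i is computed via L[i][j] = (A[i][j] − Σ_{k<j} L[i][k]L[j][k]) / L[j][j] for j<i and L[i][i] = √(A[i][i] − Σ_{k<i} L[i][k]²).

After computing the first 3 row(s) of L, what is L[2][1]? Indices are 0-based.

Step 1: L[0][0] = √(16) = 4.
  L[1][0] = (-8) / L[0][0] = -2.
Step 2: L[1][1] = √(16) = 4.
  L[2][0] = (-8) / L[0][0] = -2.
  L[2][1] = (12) / L[1][1] = 3.
Step 3: L[2][2] = √(1) = 1.

L[2][1] = 3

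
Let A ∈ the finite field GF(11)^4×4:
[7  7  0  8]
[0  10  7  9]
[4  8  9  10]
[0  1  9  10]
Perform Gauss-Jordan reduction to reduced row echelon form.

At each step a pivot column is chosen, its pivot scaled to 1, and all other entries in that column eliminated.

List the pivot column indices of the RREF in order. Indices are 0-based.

step 1: normalize row 0 (÷7) = (1, 1, 0, 9)
  row 2: subtract 4×row0 = (0, 4, 9, 7)
step 2: normalize row 1 (÷10) = (0, 1, 4, 2)
  row 0: subtract 1×row1 = (1, 0, 7, 7)
  row 2: subtract 4×row1 = (0, 0, 4, 10)
  row 3: subtract 1×row1 = (0, 0, 5, 8)
step 3: normalize row 2 (÷4) = (0, 0, 1, 8)
  row 0: subtract 7×row2 = (1, 0, 0, 6)
  row 1: subtract 4×row2 = (0, 1, 0, 3)
  row 3: subtract 5×row2 = (0, 0, 0, 1)
step 4: normalize row 3 (÷1) = (0, 0, 0, 1)
  row 0: subtract 6×row3 = (1, 0, 0, 0)
  row 1: subtract 3×row3 = (0, 1, 0, 0)
  row 2: subtract 8×row3 = (0, 0, 1, 0)

pivot columns: 0, 1, 2, 3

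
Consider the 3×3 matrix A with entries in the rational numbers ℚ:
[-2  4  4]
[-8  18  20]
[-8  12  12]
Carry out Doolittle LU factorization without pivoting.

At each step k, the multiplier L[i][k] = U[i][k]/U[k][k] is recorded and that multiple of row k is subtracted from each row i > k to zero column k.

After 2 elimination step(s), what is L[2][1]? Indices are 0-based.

L[2][1] = -2

[col 0] pivot -2
  R1 -= 4*R0 → (0, 2, 4)  (L[1][0] := 4)
  R2 -= 4*R0 → (0, -4, -4)  (L[2][0] := 4)
[col 1] pivot 2
  R2 -= -2*R1 → (0, 0, 4)  (L[2][1] := -2)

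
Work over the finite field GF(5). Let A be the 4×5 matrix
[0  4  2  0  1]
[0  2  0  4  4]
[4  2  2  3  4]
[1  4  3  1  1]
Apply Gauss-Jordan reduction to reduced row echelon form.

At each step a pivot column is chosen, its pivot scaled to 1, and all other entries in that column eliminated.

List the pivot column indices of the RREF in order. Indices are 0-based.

pivot(0,0): swap R0↔R2
pivot(0,0)=4: scale R0 → (1, 3, 3, 2, 1)
  clear (3,0): R3 −= (1)R0 → (0, 1, 0, 4, 0)
pivot(1,1)=2: scale R1 → (0, 1, 0, 2, 2)
  clear (0,1): R0 −= (3)R1 → (1, 0, 3, 1, 0)
  clear (2,1): R2 −= (4)R1 → (0, 0, 2, 2, 3)
  clear (3,1): R3 −= (1)R1 → (0, 0, 0, 2, 3)
pivot(2,2)=2: scale R2 → (0, 0, 1, 1, 4)
  clear (0,2): R0 −= (3)R2 → (1, 0, 0, 3, 3)
pivot(3,3)=2: scale R3 → (0, 0, 0, 1, 4)
  clear (0,3): R0 −= (3)R3 → (1, 0, 0, 0, 1)
  clear (1,3): R1 −= (2)R3 → (0, 1, 0, 0, 4)
  clear (2,3): R2 −= (1)R3 → (0, 0, 1, 0, 0)

pivot columns: 0, 1, 2, 3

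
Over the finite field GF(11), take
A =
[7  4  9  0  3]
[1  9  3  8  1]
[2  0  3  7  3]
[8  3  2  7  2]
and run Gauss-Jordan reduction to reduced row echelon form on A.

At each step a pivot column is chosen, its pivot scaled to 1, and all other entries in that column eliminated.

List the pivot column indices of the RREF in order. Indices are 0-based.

[1] R0 /= 7  ⇒  (1, 10, 6, 0, 2)
     R1 -= 1·R0  ⇒  (0, 10, 8, 8, 10)
     R2 -= 2·R0  ⇒  (0, 2, 2, 7, 10)
     R3 -= 8·R0  ⇒  (0, 0, 9, 7, 8)
[2] R1 /= 10  ⇒  (0, 1, 3, 3, 1)
     R0 -= 10·R1  ⇒  (1, 0, 9, 3, 3)
     R2 -= 2·R1  ⇒  (0, 0, 7, 1, 8)
[3] R2 /= 7  ⇒  (0, 0, 1, 8, 9)
     R0 -= 9·R2  ⇒  (1, 0, 0, 8, 10)
     R1 -= 3·R2  ⇒  (0, 1, 0, 1, 7)
     R3 -= 9·R2  ⇒  (0, 0, 0, 1, 4)
[4] R3 /= 1  ⇒  (0, 0, 0, 1, 4)
     R0 -= 8·R3  ⇒  (1, 0, 0, 0, 0)
     R1 -= 1·R3  ⇒  (0, 1, 0, 0, 3)
     R2 -= 8·R3  ⇒  (0, 0, 1, 0, 10)

pivot columns: 0, 1, 2, 3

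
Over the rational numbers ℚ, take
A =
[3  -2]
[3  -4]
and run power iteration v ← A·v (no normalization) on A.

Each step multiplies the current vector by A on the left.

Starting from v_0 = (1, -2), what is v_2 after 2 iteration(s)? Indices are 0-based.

v_0 = (1, -2).
v_1 = A·v_0 = (7, 11).
v_2 = A·v_1 = (-1, -23).

v_2 = (-1, -23)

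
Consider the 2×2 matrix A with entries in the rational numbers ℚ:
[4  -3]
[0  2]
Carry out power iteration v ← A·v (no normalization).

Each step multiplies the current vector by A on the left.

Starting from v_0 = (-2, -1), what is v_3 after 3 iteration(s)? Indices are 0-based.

v_3 = (-44, -8)

v_0 = (-2, -1).
v_1 = A·v_0 = (-5, -2).
v_2 = A·v_1 = (-14, -4).
v_3 = A·v_2 = (-44, -8).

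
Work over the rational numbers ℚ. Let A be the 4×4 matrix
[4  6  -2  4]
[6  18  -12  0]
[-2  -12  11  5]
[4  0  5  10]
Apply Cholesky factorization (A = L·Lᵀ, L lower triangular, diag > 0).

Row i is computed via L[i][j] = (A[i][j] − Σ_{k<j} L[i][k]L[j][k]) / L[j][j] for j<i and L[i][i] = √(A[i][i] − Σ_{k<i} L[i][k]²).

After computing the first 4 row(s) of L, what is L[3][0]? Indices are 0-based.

L[3][0] = 2

Step 1: L[0][0] = √(4) = 2.
  L[1][0] = (6) / L[0][0] = 3.
Step 2: L[1][1] = √(9) = 3.
  L[2][0] = (-2) / L[0][0] = -1.
  L[2][1] = (-9) / L[1][1] = -3.
Step 3: L[2][2] = √(1) = 1.
  L[3][0] = (4) / L[0][0] = 2.
  L[3][1] = (-6) / L[1][1] = -2.
  L[3][2] = (1) / L[2][2] = 1.
Step 4: L[3][3] = √(1) = 1.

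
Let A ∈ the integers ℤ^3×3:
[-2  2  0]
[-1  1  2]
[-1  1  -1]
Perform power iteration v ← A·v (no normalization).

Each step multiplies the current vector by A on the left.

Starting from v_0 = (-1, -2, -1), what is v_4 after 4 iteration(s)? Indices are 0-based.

v_4 = (-6, 1, -5)

v_0 = (-1, -2, -1).
v_1 = A·v_0 = (-2, -3, 0).
v_2 = A·v_1 = (-2, -1, -1).
v_3 = A·v_2 = (2, -1, 2).
v_4 = A·v_3 = (-6, 1, -5).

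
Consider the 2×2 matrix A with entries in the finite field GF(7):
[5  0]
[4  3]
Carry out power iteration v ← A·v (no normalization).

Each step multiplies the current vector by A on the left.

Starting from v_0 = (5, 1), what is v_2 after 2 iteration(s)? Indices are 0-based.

v_0 = (5, 1).
v_1 = A·v_0 = (4, 2).
v_2 = A·v_1 = (6, 1).

v_2 = (6, 1)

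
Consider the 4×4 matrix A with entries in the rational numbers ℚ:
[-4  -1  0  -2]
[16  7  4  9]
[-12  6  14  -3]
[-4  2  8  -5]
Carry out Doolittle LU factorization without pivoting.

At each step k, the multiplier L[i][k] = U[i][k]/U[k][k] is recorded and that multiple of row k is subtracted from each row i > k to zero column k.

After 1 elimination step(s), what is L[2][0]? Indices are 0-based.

[col 0] pivot -4
  R1 -= -4*R0 → (0, 3, 4, 1)  (L[1][0] := -4)
  R2 -= 3*R0 → (0, 9, 14, 3)  (L[2][0] := 3)
  R3 -= 1*R0 → (0, 3, 8, -3)  (L[3][0] := 1)

L[2][0] = 3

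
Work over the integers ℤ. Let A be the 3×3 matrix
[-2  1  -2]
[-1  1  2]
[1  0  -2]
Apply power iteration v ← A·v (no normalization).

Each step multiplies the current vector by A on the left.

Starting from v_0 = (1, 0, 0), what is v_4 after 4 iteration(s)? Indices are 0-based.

v_4 = (-42, 3, -9)

v_0 = (1, 0, 0).
v_1 = A·v_0 = (-2, -1, 1).
v_2 = A·v_1 = (1, 3, -4).
v_3 = A·v_2 = (9, -6, 9).
v_4 = A·v_3 = (-42, 3, -9).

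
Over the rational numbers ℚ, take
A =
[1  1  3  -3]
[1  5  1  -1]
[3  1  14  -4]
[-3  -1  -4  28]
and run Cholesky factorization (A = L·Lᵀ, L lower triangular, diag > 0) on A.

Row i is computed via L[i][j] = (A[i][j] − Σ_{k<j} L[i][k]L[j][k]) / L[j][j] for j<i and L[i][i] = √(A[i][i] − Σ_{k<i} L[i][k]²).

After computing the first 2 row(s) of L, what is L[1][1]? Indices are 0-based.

L[1][1] = 2

Step 1: L[0][0] = √(1) = 1.
  L[1][0] = (1) / L[0][0] = 1.
Step 2: L[1][1] = √(4) = 2.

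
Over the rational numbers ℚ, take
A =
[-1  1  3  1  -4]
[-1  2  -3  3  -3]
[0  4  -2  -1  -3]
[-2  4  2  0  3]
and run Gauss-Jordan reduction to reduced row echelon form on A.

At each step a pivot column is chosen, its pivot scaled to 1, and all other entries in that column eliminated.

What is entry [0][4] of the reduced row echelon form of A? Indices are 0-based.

M[0][4] = -553/60

pivot(0,0)=-1: scale R0 → (1, -1, -3, -1, 4)
  clear (1,0): R1 −= (-1)R0 → (0, 1, -6, 2, 1)
  clear (3,0): R3 −= (-2)R0 → (0, 2, -4, -2, 11)
pivot(1,1)=1: scale R1 → (0, 1, -6, 2, 1)
  clear (0,1): R0 −= (-1)R1 → (1, 0, -9, 1, 5)
  clear (2,1): R2 −= (4)R1 → (0, 0, 22, -9, -7)
  clear (3,1): R3 −= (2)R1 → (0, 0, 8, -6, 9)
pivot(2,2)=22: scale R2 → (0, 0, 1, -9/22, -7/22)
  clear (0,2): R0 −= (-9)R2 → (1, 0, 0, -59/22, 47/22)
  clear (1,2): R1 −= (-6)R2 → (0, 1, 0, -5/11, -10/11)
  clear (3,2): R3 −= (8)R2 → (0, 0, 0, -30/11, 127/11)
pivot(3,3)=-30/11: scale R3 → (0, 0, 0, 1, -127/30)
  clear (0,3): R0 −= (-59/22)R3 → (1, 0, 0, 0, -553/60)
  clear (1,3): R1 −= (-5/11)R3 → (0, 1, 0, 0, -17/6)
  clear (2,3): R2 −= (-9/22)R3 → (0, 0, 1, 0, -41/20)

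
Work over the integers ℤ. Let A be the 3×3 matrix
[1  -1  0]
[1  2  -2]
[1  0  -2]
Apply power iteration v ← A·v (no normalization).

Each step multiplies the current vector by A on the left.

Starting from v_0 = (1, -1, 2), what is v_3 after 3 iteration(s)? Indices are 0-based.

v_3 = (9, -13, -9)

v_0 = (1, -1, 2).
v_1 = A·v_0 = (2, -5, -3).
v_2 = A·v_1 = (7, -2, 8).
v_3 = A·v_2 = (9, -13, -9).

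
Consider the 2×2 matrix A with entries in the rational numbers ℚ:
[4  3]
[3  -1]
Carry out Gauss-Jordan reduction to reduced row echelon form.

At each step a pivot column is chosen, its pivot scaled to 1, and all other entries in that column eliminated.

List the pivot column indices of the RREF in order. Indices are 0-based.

pivot columns: 0, 1

pivot(0,0)=4: scale R0 → (1, 3/4)
  clear (1,0): R1 −= (3)R0 → (0, -13/4)
pivot(1,1)=-13/4: scale R1 → (0, 1)
  clear (0,1): R0 −= (3/4)R1 → (1, 0)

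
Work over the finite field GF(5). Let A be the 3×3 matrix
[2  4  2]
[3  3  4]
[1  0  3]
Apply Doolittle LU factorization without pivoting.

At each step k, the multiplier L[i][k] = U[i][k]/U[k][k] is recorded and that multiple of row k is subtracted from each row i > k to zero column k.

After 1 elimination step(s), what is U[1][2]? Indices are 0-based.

U[1][2] = 1

k=0: U[0][0]=2
  eliminate (1,0): mult=4, new row 1: (0, 2, 1); set L[1][0]=4
  eliminate (2,0): mult=3, new row 2: (0, 3, 2); set L[2][0]=3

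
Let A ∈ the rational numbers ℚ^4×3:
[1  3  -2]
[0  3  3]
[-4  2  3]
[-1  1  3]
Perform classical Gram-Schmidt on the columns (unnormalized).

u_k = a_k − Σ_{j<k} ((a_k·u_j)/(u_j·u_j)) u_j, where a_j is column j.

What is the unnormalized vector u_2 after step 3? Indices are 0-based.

u_2 = (-779/378, 44/21, -185/189, 701/378)

Step 1: u_0 = a_0 = (1, 0, -4, -1).
Step 2: u_1 = a_1 − (-1/3)·u_0 = (10/3, 3, 2/3, 2/3).
Step 3: u_2 = a_2 − (-17/18)·u_0 − (19/63)·u_1 = (-779/378, 44/21, -185/189, 701/378).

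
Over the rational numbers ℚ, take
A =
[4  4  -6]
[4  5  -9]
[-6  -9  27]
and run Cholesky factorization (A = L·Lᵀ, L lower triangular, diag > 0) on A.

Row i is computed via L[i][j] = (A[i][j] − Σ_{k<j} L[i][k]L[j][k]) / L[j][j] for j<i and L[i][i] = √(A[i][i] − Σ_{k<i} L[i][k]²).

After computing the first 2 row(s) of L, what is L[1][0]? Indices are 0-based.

Step 1: L[0][0] = √(4) = 2.
  L[1][0] = (4) / L[0][0] = 2.
Step 2: L[1][1] = √(1) = 1.

L[1][0] = 2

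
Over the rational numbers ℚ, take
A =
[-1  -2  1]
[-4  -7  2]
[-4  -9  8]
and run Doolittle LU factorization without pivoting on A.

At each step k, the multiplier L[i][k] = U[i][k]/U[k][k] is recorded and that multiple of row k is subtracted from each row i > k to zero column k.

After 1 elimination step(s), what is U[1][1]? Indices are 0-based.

U[1][1] = 1

[col 0] pivot -1
  R1 -= 4*R0 → (0, 1, -2)  (L[1][0] := 4)
  R2 -= 4*R0 → (0, -1, 4)  (L[2][0] := 4)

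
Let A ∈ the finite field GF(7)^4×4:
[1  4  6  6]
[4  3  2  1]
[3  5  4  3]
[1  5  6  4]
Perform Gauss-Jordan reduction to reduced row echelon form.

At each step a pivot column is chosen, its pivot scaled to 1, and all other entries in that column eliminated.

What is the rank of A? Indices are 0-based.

pivot(0,0)=1: scale R0 → (1, 4, 6, 6)
  clear (1,0): R1 −= (4)R0 → (0, 1, 6, 5)
  clear (2,0): R2 −= (3)R0 → (0, 0, 0, 6)
  clear (3,0): R3 −= (1)R0 → (0, 1, 0, 5)
pivot(1,1)=1: scale R1 → (0, 1, 6, 5)
  clear (0,1): R0 −= (4)R1 → (1, 0, 3, 0)
  clear (3,1): R3 −= (1)R1 → (0, 0, 1, 0)
pivot(2,2): swap R2↔R3
pivot(2,2)=1: scale R2 → (0, 0, 1, 0)
  clear (0,2): R0 −= (3)R2 → (1, 0, 0, 0)
  clear (1,2): R1 −= (6)R2 → (0, 1, 0, 5)
pivot(3,3)=6: scale R3 → (0, 0, 0, 1)
  clear (1,3): R1 −= (5)R3 → (0, 1, 0, 0)

rank = 4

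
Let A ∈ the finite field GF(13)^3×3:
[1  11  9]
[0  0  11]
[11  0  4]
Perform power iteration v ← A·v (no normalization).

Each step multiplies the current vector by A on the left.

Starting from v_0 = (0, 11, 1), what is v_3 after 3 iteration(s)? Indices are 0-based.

v_3 = (5, 7, 10)

v_0 = (0, 11, 1).
v_1 = A·v_0 = (0, 11, 4).
v_2 = A·v_1 = (1, 5, 3).
v_3 = A·v_2 = (5, 7, 10).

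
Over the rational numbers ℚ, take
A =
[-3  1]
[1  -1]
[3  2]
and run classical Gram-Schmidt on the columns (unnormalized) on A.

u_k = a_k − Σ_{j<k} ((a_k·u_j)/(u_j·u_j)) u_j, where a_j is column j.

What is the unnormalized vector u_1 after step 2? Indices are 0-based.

Step 1: u_0 = a_0 = (-3, 1, 3).
Step 2: u_1 = a_1 − (2/19)·u_0 = (25/19, -21/19, 32/19).

u_1 = (25/19, -21/19, 32/19)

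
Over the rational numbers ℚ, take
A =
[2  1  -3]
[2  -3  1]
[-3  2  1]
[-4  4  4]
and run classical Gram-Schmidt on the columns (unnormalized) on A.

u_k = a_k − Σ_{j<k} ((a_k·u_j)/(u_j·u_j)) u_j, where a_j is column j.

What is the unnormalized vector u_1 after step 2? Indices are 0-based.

Step 1: u_0 = a_0 = (2, 2, -3, -4).
Step 2: u_1 = a_1 − (-26/33)·u_0 = (85/33, -47/33, -4/11, 28/33).

u_1 = (85/33, -47/33, -4/11, 28/33)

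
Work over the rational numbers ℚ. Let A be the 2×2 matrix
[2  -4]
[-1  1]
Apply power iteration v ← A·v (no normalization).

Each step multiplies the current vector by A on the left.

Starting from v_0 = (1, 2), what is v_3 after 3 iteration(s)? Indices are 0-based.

v_3 = (-60, 23)

v_0 = (1, 2).
v_1 = A·v_0 = (-6, 1).
v_2 = A·v_1 = (-16, 7).
v_3 = A·v_2 = (-60, 23).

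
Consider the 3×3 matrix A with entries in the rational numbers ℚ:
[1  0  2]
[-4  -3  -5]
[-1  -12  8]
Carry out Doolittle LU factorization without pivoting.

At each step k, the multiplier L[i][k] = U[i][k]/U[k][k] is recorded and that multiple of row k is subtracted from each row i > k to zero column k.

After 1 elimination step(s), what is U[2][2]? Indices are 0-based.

U[2][2] = 10

[col 0] pivot 1
  R1 -= -4*R0 → (0, -3, 3)  (L[1][0] := -4)
  R2 -= -1*R0 → (0, -12, 10)  (L[2][0] := -1)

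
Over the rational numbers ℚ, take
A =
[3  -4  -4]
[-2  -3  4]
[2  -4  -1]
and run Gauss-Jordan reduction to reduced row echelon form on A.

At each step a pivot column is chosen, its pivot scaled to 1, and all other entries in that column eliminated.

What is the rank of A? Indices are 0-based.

pivot(0,0)=3: scale R0 → (1, -4/3, -4/3)
  clear (1,0): R1 −= (-2)R0 → (0, -17/3, 4/3)
  clear (2,0): R2 −= (2)R0 → (0, -4/3, 5/3)
pivot(1,1)=-17/3: scale R1 → (0, 1, -4/17)
  clear (0,1): R0 −= (-4/3)R1 → (1, 0, -28/17)
  clear (2,1): R2 −= (-4/3)R1 → (0, 0, 23/17)
pivot(2,2)=23/17: scale R2 → (0, 0, 1)
  clear (0,2): R0 −= (-28/17)R2 → (1, 0, 0)
  clear (1,2): R1 −= (-4/17)R2 → (0, 1, 0)

rank = 3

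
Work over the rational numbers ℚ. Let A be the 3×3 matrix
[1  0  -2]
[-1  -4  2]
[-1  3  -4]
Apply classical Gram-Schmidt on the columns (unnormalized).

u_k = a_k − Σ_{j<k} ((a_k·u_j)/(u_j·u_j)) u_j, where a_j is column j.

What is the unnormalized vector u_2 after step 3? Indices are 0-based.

u_2 = (-84/37, -36/37, -48/37)

Step 1: u_0 = a_0 = (1, -1, -1).
Step 2: u_1 = a_1 − (1/3)·u_0 = (-1/3, -11/3, 10/3).
Step 3: u_2 = a_2 − (0)·u_0 − (-30/37)·u_1 = (-84/37, -36/37, -48/37).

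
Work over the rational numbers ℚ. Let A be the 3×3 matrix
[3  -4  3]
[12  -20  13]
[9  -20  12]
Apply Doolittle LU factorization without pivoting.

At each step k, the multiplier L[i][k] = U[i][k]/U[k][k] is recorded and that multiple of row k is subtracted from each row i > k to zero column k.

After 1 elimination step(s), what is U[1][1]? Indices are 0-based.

Step 1: pivot at (0,0) is 3.
  row1 ← row1 − (4)·row0  ⇒  L[1][0]=4, U row1=(0, -4, 1)
  row2 ← row2 − (3)·row0  ⇒  L[2][0]=3, U row2=(0, -8, 3)

U[1][1] = -4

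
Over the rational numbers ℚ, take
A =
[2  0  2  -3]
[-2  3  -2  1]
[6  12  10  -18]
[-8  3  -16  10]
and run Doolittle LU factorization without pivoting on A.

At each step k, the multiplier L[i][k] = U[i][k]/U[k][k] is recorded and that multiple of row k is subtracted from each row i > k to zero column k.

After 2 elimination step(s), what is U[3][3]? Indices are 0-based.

[col 0] pivot 2
  R1 -= -1*R0 → (0, 3, 0, -2)  (L[1][0] := -1)
  R2 -= 3*R0 → (0, 12, 4, -9)  (L[2][0] := 3)
  R3 -= -4*R0 → (0, 3, -8, -2)  (L[3][0] := -4)
[col 1] pivot 3
  R2 -= 4*R1 → (0, 0, 4, -1)  (L[2][1] := 4)
  R3 -= 1*R1 → (0, 0, -8, 0)  (L[3][1] := 1)

U[3][3] = 0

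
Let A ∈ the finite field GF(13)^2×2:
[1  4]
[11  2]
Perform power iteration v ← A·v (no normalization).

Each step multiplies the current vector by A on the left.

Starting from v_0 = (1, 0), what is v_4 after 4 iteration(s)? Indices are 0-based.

v_0 = (1, 0).
v_1 = A·v_0 = (1, 11).
v_2 = A·v_1 = (6, 7).
v_3 = A·v_2 = (8, 2).
v_4 = A·v_3 = (3, 1).

v_4 = (3, 1)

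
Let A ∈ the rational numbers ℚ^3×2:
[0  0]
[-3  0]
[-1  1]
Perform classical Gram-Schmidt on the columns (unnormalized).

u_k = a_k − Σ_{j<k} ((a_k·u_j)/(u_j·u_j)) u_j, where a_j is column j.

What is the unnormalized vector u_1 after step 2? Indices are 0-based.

u_1 = (0, -3/10, 9/10)

Step 1: u_0 = a_0 = (0, -3, -1).
Step 2: u_1 = a_1 − (-1/10)·u_0 = (0, -3/10, 9/10).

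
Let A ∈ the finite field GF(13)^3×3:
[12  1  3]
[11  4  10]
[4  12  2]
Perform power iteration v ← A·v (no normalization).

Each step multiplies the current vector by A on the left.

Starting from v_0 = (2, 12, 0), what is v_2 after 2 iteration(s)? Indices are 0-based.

v_0 = (2, 12, 0).
v_1 = A·v_0 = (10, 5, 9).
v_2 = A·v_1 = (9, 12, 1).

v_2 = (9, 12, 1)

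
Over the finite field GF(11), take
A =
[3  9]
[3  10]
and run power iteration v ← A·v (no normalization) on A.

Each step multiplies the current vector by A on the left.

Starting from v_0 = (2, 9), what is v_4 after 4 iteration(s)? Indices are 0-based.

v_0 = (2, 9).
v_1 = A·v_0 = (10, 8).
v_2 = A·v_1 = (3, 0).
v_3 = A·v_2 = (9, 9).
v_4 = A·v_3 = (9, 7).

v_4 = (9, 7)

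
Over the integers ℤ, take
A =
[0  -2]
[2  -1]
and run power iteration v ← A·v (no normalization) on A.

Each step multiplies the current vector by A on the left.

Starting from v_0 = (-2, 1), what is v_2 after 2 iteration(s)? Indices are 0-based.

v_0 = (-2, 1).
v_1 = A·v_0 = (-2, -5).
v_2 = A·v_1 = (10, 1).

v_2 = (10, 1)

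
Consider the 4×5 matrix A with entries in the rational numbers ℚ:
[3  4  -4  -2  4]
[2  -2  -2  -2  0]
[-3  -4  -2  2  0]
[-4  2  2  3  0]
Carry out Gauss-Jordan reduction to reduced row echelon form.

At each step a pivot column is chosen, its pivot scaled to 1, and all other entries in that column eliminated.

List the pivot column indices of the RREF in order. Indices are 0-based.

[1] R0 /= 3  ⇒  (1, 4/3, -4/3, -2/3, 4/3)
     R1 -= 2·R0  ⇒  (0, -14/3, 2/3, -2/3, -8/3)
     R2 -= -3·R0  ⇒  (0, 0, -6, 0, 4)
     R3 -= -4·R0  ⇒  (0, 22/3, -10/3, 1/3, 16/3)
[2] R1 /= -14/3  ⇒  (0, 1, -1/7, 1/7, 4/7)
     R0 -= 4/3·R1  ⇒  (1, 0, -8/7, -6/7, 4/7)
     R3 -= 22/3·R1  ⇒  (0, 0, -16/7, -5/7, 8/7)
[3] R2 /= -6  ⇒  (0, 0, 1, 0, -2/3)
     R0 -= -8/7·R2  ⇒  (1, 0, 0, -6/7, -4/21)
     R1 -= -1/7·R2  ⇒  (0, 1, 0, 1/7, 10/21)
     R3 -= -16/7·R2  ⇒  (0, 0, 0, -5/7, -8/21)
[4] R3 /= -5/7  ⇒  (0, 0, 0, 1, 8/15)
     R0 -= -6/7·R3  ⇒  (1, 0, 0, 0, 4/15)
     R1 -= 1/7·R3  ⇒  (0, 1, 0, 0, 2/5)

pivot columns: 0, 1, 2, 3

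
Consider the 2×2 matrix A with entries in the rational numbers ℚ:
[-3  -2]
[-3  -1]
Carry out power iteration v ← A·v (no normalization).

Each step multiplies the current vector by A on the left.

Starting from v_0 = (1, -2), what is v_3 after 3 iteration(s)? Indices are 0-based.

v_0 = (1, -2).
v_1 = A·v_0 = (1, -1).
v_2 = A·v_1 = (-1, -2).
v_3 = A·v_2 = (7, 5).

v_3 = (7, 5)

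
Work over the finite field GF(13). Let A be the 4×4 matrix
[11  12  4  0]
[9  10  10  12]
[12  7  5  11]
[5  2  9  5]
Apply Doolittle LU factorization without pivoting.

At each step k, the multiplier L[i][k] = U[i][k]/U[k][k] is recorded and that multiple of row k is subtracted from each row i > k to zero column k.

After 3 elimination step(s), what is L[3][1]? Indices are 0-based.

k=0: U[0][0]=11
  eliminate (1,0): mult=2, new row 1: (0, 12, 2, 12); set L[1][0]=2
  eliminate (2,0): mult=7, new row 2: (0, 1, 3, 11); set L[2][0]=7
  eliminate (3,0): mult=4, new row 3: (0, 6, 6, 5); set L[3][0]=4
k=1: U[1][1]=12
  eliminate (2,1): mult=12, new row 2: (0, 0, 5, 10); set L[2][1]=12
  eliminate (3,1): mult=7, new row 3: (0, 0, 5, 12); set L[3][1]=7
k=2: U[2][2]=5
  eliminate (3,2): mult=1, new row 3: (0, 0, 0, 2); set L[3][2]=1

L[3][1] = 7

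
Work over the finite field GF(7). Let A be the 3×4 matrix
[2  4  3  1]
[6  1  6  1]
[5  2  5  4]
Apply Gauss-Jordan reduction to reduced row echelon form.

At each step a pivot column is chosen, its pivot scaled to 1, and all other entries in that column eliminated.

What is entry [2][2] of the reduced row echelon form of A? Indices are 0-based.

[1] R0 /= 2  ⇒  (1, 2, 5, 4)
     R1 -= 6·R0  ⇒  (0, 3, 4, 5)
     R2 -= 5·R0  ⇒  (0, 6, 1, 5)
[2] R1 /= 3  ⇒  (0, 1, 6, 4)
     R0 -= 2·R1  ⇒  (1, 0, 0, 3)
     R2 -= 6·R1  ⇒  (0, 0, 0, 2)
column 2 empty below row 2
[3] R2 /= 2  ⇒  (0, 0, 0, 1)
     R0 -= 3·R2  ⇒  (1, 0, 0, 0)
     R1 -= 4·R2  ⇒  (0, 1, 6, 0)

M[2][2] = 0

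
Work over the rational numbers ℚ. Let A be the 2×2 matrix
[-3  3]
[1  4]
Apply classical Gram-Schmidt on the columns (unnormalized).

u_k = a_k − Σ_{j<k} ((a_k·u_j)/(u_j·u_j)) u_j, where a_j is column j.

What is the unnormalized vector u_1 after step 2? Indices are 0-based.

Step 1: u_0 = a_0 = (-3, 1).
Step 2: u_1 = a_1 − (-1/2)·u_0 = (3/2, 9/2).

u_1 = (3/2, 9/2)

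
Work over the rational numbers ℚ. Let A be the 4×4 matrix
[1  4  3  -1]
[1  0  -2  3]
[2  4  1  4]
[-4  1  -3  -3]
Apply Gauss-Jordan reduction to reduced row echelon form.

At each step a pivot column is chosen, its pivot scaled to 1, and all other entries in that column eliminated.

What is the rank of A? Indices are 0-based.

pivot(0,0)=1: scale R0 → (1, 4, 3, -1)
  clear (1,0): R1 −= (1)R0 → (0, -4, -5, 4)
  clear (2,0): R2 −= (2)R0 → (0, -4, -5, 6)
  clear (3,0): R3 −= (-4)R0 → (0, 17, 9, -7)
pivot(1,1)=-4: scale R1 → (0, 1, 5/4, -1)
  clear (0,1): R0 −= (4)R1 → (1, 0, -2, 3)
  clear (2,1): R2 −= (-4)R1 → (0, 0, 0, 2)
  clear (3,1): R3 −= (17)R1 → (0, 0, -49/4, 10)
pivot(2,2): swap R2↔R3
pivot(2,2)=-49/4: scale R2 → (0, 0, 1, -40/49)
  clear (0,2): R0 −= (-2)R2 → (1, 0, 0, 67/49)
  clear (1,2): R1 −= (5/4)R2 → (0, 1, 0, 1/49)
pivot(3,3)=2: scale R3 → (0, 0, 0, 1)
  clear (0,3): R0 −= (67/49)R3 → (1, 0, 0, 0)
  clear (1,3): R1 −= (1/49)R3 → (0, 1, 0, 0)
  clear (2,3): R2 −= (-40/49)R3 → (0, 0, 1, 0)

rank = 4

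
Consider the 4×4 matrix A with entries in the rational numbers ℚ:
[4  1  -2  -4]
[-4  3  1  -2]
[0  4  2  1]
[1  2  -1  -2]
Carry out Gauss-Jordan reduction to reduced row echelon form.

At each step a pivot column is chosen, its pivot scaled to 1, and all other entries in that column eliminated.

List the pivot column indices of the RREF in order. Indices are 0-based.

pivot columns: 0, 1, 2, 3

pivot(0,0)=4: scale R0 → (1, 1/4, -1/2, -1)
  clear (1,0): R1 −= (-4)R0 → (0, 4, -1, -6)
  clear (3,0): R3 −= (1)R0 → (0, 7/4, -1/2, -1)
pivot(1,1)=4: scale R1 → (0, 1, -1/4, -3/2)
  clear (0,1): R0 −= (1/4)R1 → (1, 0, -7/16, -5/8)
  clear (2,1): R2 −= (4)R1 → (0, 0, 3, 7)
  clear (3,1): R3 −= (7/4)R1 → (0, 0, -1/16, 13/8)
pivot(2,2)=3: scale R2 → (0, 0, 1, 7/3)
  clear (0,2): R0 −= (-7/16)R2 → (1, 0, 0, 19/48)
  clear (1,2): R1 −= (-1/4)R2 → (0, 1, 0, -11/12)
  clear (3,2): R3 −= (-1/16)R2 → (0, 0, 0, 85/48)
pivot(3,3)=85/48: scale R3 → (0, 0, 0, 1)
  clear (0,3): R0 −= (19/48)R3 → (1, 0, 0, 0)
  clear (1,3): R1 −= (-11/12)R3 → (0, 1, 0, 0)
  clear (2,3): R2 −= (7/3)R3 → (0, 0, 1, 0)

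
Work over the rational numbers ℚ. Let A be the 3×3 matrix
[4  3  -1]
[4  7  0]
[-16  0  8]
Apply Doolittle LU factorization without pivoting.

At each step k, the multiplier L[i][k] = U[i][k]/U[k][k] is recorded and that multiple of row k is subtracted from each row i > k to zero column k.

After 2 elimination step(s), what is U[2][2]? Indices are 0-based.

U[2][2] = 1

Step 1: pivot at (0,0) is 4.
  row1 ← row1 − (1)·row0  ⇒  L[1][0]=1, U row1=(0, 4, 1)
  row2 ← row2 − (-4)·row0  ⇒  L[2][0]=-4, U row2=(0, 12, 4)
Step 2: pivot at (1,1) is 4.
  row2 ← row2 − (3)·row1  ⇒  L[2][1]=3, U row2=(0, 0, 1)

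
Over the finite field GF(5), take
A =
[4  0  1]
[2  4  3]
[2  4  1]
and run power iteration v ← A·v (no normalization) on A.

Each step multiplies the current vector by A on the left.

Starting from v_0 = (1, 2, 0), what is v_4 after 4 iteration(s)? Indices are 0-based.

v_4 = (0, 2, 3)

v_0 = (1, 2, 0).
v_1 = A·v_0 = (4, 0, 0).
v_2 = A·v_1 = (1, 3, 3).
v_3 = A·v_2 = (2, 3, 2).
v_4 = A·v_3 = (0, 2, 3).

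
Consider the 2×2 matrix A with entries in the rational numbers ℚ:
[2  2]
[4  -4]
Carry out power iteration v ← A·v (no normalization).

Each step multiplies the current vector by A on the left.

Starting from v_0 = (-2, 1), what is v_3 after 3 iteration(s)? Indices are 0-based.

v_3 = (24, -272)

v_0 = (-2, 1).
v_1 = A·v_0 = (-2, -12).
v_2 = A·v_1 = (-28, 40).
v_3 = A·v_2 = (24, -272).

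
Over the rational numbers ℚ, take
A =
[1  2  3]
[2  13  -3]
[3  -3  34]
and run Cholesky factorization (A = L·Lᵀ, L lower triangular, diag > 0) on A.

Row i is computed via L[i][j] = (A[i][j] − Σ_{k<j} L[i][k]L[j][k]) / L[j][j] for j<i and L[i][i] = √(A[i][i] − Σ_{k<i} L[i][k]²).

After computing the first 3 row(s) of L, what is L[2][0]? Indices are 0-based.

Step 1: L[0][0] = √(1) = 1.
  L[1][0] = (2) / L[0][0] = 2.
Step 2: L[1][1] = √(9) = 3.
  L[2][0] = (3) / L[0][0] = 3.
  L[2][1] = (-9) / L[1][1] = -3.
Step 3: L[2][2] = √(16) = 4.

L[2][0] = 3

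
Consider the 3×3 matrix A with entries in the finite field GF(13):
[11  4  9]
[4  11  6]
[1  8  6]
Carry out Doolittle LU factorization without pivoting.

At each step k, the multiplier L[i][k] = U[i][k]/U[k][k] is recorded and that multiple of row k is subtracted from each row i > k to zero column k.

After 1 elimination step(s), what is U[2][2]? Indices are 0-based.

U[2][2] = 4

[col 0] pivot 11
  R1 -= 11*R0 → (0, 6, 11)  (L[1][0] := 11)
  R2 -= 6*R0 → (0, 10, 4)  (L[2][0] := 6)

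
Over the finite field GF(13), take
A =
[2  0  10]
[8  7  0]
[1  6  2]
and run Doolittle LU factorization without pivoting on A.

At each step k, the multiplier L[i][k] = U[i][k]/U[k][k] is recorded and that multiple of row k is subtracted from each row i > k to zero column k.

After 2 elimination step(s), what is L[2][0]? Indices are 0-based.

L[2][0] = 7

[col 0] pivot 2
  R1 -= 4*R0 → (0, 7, 12)  (L[1][0] := 4)
  R2 -= 7*R0 → (0, 6, 10)  (L[2][0] := 7)
[col 1] pivot 7
  R2 -= 12*R1 → (0, 0, 9)  (L[2][1] := 12)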